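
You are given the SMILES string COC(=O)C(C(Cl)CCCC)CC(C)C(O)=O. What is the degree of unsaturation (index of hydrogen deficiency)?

Degree of unsaturation = (number of rings) + (number of π bonds).
Ring closures in the SMILES: 0.
π bonds: 2 double bonds (each 1 DoU) → 2 DoU from unsaturation.
Total DoU = 0 + 2 = 2.

2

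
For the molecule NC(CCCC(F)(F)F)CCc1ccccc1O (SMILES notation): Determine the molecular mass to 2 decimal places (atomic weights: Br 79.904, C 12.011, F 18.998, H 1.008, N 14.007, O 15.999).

261.29 g/mol

First, the molecular formula is C13H18F3NO (counting implicit H from valence).
  C: 13 × 12.011 = 156.143
  F: 3 × 18.998 = 56.994
  H: 18 × 1.008 = 18.144
  N: 1 × 14.007 = 14.007
  O: 1 × 15.999 = 15.999
Sum: 13×12.011 + 3×18.998 + 18×1.008 + 1×14.007 + 1×15.999 = 261.287 → 261.29 g/mol.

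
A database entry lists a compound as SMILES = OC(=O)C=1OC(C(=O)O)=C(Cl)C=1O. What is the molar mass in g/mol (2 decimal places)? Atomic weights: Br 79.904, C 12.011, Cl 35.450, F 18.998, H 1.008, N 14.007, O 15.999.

First, the molecular formula is C6H3ClO6 (counting implicit H from valence).
  C: 6 × 12.011 = 72.066
  Cl: 1 × 35.450 = 35.450
  H: 3 × 1.008 = 3.024
  O: 6 × 15.999 = 95.994
Sum: 6×12.011 + 1×35.450 + 3×1.008 + 6×15.999 = 206.534 → 206.53 g/mol.

206.53 g/mol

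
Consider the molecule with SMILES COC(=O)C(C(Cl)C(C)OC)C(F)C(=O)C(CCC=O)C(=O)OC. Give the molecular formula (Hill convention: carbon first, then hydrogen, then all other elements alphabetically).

C15H22ClFO7

Walk through each heavy atom and fill implicit hydrogens from standard valence (C 4, N 3, O 2, S 2, halogen 1):
  atom 1: C, bond orders sum to 1 (valence 4) → 3 H
  atom 2: O, bond orders sum to 2 (valence 2) → 0 H
  atom 3: C, bond orders sum to 4 (valence 4) → 0 H
  atom 4: O, bond orders sum to 2 (valence 2) → 0 H
  atom 5: C, bond orders sum to 3 (valence 4) → 1 H
  atom 6: C, bond orders sum to 3 (valence 4) → 1 H
  atom 7: Cl (halogen, monovalent) → 0 H
  atom 8: C, bond orders sum to 3 (valence 4) → 1 H
  atom 9: C, bond orders sum to 1 (valence 4) → 3 H
  atom 10: O, bond orders sum to 2 (valence 2) → 0 H
  atom 11: C, bond orders sum to 1 (valence 4) → 3 H
  atom 12: C, bond orders sum to 3 (valence 4) → 1 H
  atom 13: F (halogen, monovalent) → 0 H
  atom 14: C, bond orders sum to 4 (valence 4) → 0 H
  atom 15: O, bond orders sum to 2 (valence 2) → 0 H
  atom 16: C, bond orders sum to 3 (valence 4) → 1 H
  atom 17: C, bond orders sum to 2 (valence 4) → 2 H
  atom 18: C, bond orders sum to 2 (valence 4) → 2 H
  atom 19: C, bond orders sum to 3 (valence 4) → 1 H
  atom 20: O, bond orders sum to 2 (valence 2) → 0 H
  atom 21: C, bond orders sum to 4 (valence 4) → 0 H
  atom 22: O, bond orders sum to 2 (valence 2) → 0 H
  atom 23: O, bond orders sum to 2 (valence 2) → 0 H
  atom 24: C, bond orders sum to 1 (valence 4) → 3 H
Totals → C:15, H:22, Cl:1, F:1, O:7.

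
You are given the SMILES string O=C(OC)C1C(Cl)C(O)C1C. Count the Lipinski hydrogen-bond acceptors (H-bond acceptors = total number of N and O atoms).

3

N atoms: 0; O atoms: 3.
Lipinski HBA = 0 + 3 = 3.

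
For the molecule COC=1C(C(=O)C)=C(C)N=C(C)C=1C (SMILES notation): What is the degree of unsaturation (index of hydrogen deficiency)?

Degree of unsaturation = (number of rings) + (number of π bonds).
Ring closures in the SMILES: 1.
π bonds: 4 double bonds (each 1 DoU) → 4 DoU from unsaturation.
Total DoU = 1 + 4 = 5.

5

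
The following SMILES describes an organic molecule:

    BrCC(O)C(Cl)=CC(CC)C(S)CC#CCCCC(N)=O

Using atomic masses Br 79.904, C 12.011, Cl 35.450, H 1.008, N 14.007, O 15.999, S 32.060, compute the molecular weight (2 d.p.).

396.77 g/mol

First, the molecular formula is C15H23BrClNO2S (counting implicit H from valence).
  Br: 1 × 79.904 = 79.904
  C: 15 × 12.011 = 180.165
  Cl: 1 × 35.450 = 35.450
  H: 23 × 1.008 = 23.184
  N: 1 × 14.007 = 14.007
  O: 2 × 15.999 = 31.998
  S: 1 × 32.060 = 32.060
Sum: 1×79.904 + 15×12.011 + 1×35.450 + 23×1.008 + 1×14.007 + 2×15.999 + 1×32.060 = 396.768 → 396.77 g/mol.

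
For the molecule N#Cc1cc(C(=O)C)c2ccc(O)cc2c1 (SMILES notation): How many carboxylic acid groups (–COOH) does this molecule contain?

0

Scan the SMILES for the carboxylic acid motif — none present.
Groups that are present: 1 hydroxyl, 1 ketone, 1 nitrile.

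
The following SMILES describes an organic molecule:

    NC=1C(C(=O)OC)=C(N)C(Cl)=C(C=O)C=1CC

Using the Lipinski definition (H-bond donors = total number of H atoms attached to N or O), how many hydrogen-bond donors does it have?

Donors: find every N or O and count the H atoms it carries.
  atom 1 (N): bond orders sum to 1 → 2 H
  atom 5 (O): bond orders sum to 2 → 0 H
  atom 6 (O): bond orders sum to 2 → 0 H
  atom 9 (N): bond orders sum to 1 → 2 H
  atom 14 (O): bond orders sum to 2 → 0 H
Lipinski HBD = 4.

4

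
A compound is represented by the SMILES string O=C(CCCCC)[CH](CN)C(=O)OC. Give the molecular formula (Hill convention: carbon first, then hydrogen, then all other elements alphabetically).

C10H19NO3

Walk through each heavy atom and fill implicit hydrogens from standard valence (C 4, N 3, O 2, S 2, halogen 1):
  atom 1: O, bond orders sum to 2 (valence 2) → 0 H
  atom 2: C, bond orders sum to 4 (valence 4) → 0 H
  atom 3: C, bond orders sum to 2 (valence 4) → 2 H
  atom 4: C, bond orders sum to 2 (valence 4) → 2 H
  atom 5: C, bond orders sum to 2 (valence 4) → 2 H
  atom 6: C, bond orders sum to 2 (valence 4) → 2 H
  atom 7: C, bond orders sum to 1 (valence 4) → 3 H
  atom 8: C with explicit H count 1
  atom 9: C, bond orders sum to 2 (valence 4) → 2 H
  atom 10: N, bond orders sum to 1 (valence 3) → 2 H
  atom 11: C, bond orders sum to 4 (valence 4) → 0 H
  atom 12: O, bond orders sum to 2 (valence 2) → 0 H
  atom 13: O, bond orders sum to 2 (valence 2) → 0 H
  atom 14: C, bond orders sum to 1 (valence 4) → 3 H
Totals → C:10, H:19, N:1, O:3.
In Hill order: C10H19NO3.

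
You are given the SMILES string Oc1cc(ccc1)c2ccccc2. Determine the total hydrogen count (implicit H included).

10

Walk through each heavy atom and fill implicit hydrogens from standard valence (C 4, N 3, O 2, S 2, halogen 1); for lowercase aromatic atoms, an aromatic c carries 1 H when it has two neighbours and 0 H with three, and aromatic n carries 0 H:
  atom 1: O, bond orders sum to 1 (valence 2) → 1 H
  atom 2: aromatic c, 3 neighbours → 0 H
  atom 3: aromatic c, 2 neighbours → 1 H
  atom 4: aromatic c, 3 neighbours → 0 H
  atom 5: aromatic c, 2 neighbours → 1 H
  atom 6: aromatic c, 2 neighbours → 1 H
  atom 7: aromatic c, 2 neighbours → 1 H
  atom 8: aromatic c, 3 neighbours → 0 H
  atom 9: aromatic c, 2 neighbours → 1 H
  atom 10: aromatic c, 2 neighbours → 1 H
  atom 11: aromatic c, 2 neighbours → 1 H
  atom 12: aromatic c, 2 neighbours → 1 H
  atom 13: aromatic c, 2 neighbours → 1 H
Total hydrogens: 10.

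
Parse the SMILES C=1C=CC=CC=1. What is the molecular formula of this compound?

Walk through each heavy atom and fill implicit hydrogens from standard valence (C 4, N 3, O 2, S 2, halogen 1):
  atom 1: C, bond orders sum to 3 (valence 4) → 1 H
  atom 2: C, bond orders sum to 3 (valence 4) → 1 H
  atom 3: C, bond orders sum to 3 (valence 4) → 1 H
  atom 4: C, bond orders sum to 3 (valence 4) → 1 H
  atom 5: C, bond orders sum to 3 (valence 4) → 1 H
  atom 6: C, bond orders sum to 3 (valence 4) → 1 H
Totals → C:6, H:6.
In Hill order: C6H6.

C6H6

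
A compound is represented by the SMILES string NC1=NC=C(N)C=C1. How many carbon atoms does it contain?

Count every carbon token in the SMILES (each C, including those in ring-closure positions and inside branches).
Carbon count: 5.

5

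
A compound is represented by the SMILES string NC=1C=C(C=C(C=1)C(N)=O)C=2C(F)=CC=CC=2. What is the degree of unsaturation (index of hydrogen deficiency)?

Molecular formula: C13H11FN2O.
DoU = (2C + 2 + N − H − X) / 2, where X is the halogen count and O/S are ignored.
    = (2·13 + 2 + 2 − 11 − 1) / 2 = 18 / 2 = 9.

9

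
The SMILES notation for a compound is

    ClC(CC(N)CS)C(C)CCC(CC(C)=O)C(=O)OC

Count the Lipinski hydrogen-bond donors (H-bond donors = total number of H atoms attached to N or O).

2

Donors: find every N or O and count the H atoms it carries.
  atom 5 (N): bond orders sum to 1 → 2 H
  atom 16 (O): bond orders sum to 2 → 0 H
  atom 18 (O): bond orders sum to 2 → 0 H
  atom 19 (O): bond orders sum to 2 → 0 H
Lipinski HBD = 2.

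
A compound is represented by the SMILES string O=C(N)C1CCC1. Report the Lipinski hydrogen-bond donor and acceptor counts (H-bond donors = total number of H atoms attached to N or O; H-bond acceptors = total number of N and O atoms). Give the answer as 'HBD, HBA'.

Donors: find every N or O and count the H atoms it carries.
  atom 1 (O): bond orders sum to 2 → 0 H
  atom 3 (N): bond orders sum to 1 → 2 H
Lipinski HBD = 2.
Acceptors: N atoms = 1, O atoms = 1 → HBA = 2.

2, 2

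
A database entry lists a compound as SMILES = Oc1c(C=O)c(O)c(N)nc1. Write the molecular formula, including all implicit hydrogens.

Walk through each heavy atom and fill implicit hydrogens from standard valence (C 4, N 3, O 2, S 2, halogen 1); for lowercase aromatic atoms, an aromatic c carries 1 H when it has two neighbours and 0 H with three, and aromatic n carries 0 H:
  atom 1: O, bond orders sum to 1 (valence 2) → 1 H
  atom 2: aromatic c, 3 neighbours → 0 H
  atom 3: aromatic c, 3 neighbours → 0 H
  atom 4: C, bond orders sum to 3 (valence 4) → 1 H
  atom 5: O, bond orders sum to 2 (valence 2) → 0 H
  atom 6: aromatic c, 3 neighbours → 0 H
  atom 7: O, bond orders sum to 1 (valence 2) → 1 H
  atom 8: aromatic c, 3 neighbours → 0 H
  atom 9: N, bond orders sum to 1 (valence 3) → 2 H
  atom 10: aromatic n, 2 neighbours → 0 H
  atom 11: aromatic c, 2 neighbours → 1 H
Totals → C:6, H:6, N:2, O:3.
In Hill order: C6H6N2O3.

C6H6N2O3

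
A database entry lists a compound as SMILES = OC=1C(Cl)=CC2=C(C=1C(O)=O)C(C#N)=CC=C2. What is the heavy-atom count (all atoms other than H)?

17

Every atom symbol written in the SMILES (organic subset) is one heavy atom; implicit H are not written.
Heavy atoms by element → C:12, Cl:1, N:1, O:3.
Total: 17.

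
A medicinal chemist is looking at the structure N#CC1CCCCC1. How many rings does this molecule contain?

In SMILES, each pair of matching ring-closure digits denotes one ring-closing bond; the number of such bonds equals the number of independent rings.
Ring-closure bonds here: 1.

1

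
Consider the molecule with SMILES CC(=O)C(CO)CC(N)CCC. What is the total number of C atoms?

9

Count every carbon token in the SMILES (each C, including those in ring-closure positions and inside branches).
Carbon count: 9.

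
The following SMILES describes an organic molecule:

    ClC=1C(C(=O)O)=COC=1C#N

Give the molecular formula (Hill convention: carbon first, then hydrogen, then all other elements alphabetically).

C6H2ClNO3

Walk through each heavy atom and fill implicit hydrogens from standard valence (C 4, N 3, O 2, S 2, halogen 1):
  atom 1: Cl (halogen, monovalent) → 0 H
  atom 2: C, bond orders sum to 4 (valence 4) → 0 H
  atom 3: C, bond orders sum to 4 (valence 4) → 0 H
  atom 4: C, bond orders sum to 4 (valence 4) → 0 H
  atom 5: O, bond orders sum to 2 (valence 2) → 0 H
  atom 6: O, bond orders sum to 1 (valence 2) → 1 H
  atom 7: C, bond orders sum to 3 (valence 4) → 1 H
  atom 8: O, bond orders sum to 2 (valence 2) → 0 H
  atom 9: C, bond orders sum to 4 (valence 4) → 0 H
  atom 10: C, bond orders sum to 4 (valence 4) → 0 H
  atom 11: N, bond orders sum to 3 (valence 3) → 0 H
Totals → C:6, H:2, Cl:1, N:1, O:3.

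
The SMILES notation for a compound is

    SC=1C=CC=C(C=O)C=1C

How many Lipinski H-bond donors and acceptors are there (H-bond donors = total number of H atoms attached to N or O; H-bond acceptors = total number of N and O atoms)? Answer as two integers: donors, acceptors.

0, 1

Donors: find every N or O and count the H atoms it carries.
  atom 8 (O): bond orders sum to 2 → 0 H
Lipinski HBD = 0.
Acceptors: N atoms = 0, O atoms = 1 → HBA = 1.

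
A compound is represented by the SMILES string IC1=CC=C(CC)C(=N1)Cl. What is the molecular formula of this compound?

Walk through each heavy atom and fill implicit hydrogens from standard valence (C 4, N 3, O 2, S 2, halogen 1):
  atom 1: I (halogen, monovalent) → 0 H
  atom 2: C, bond orders sum to 4 (valence 4) → 0 H
  atom 3: C, bond orders sum to 3 (valence 4) → 1 H
  atom 4: C, bond orders sum to 3 (valence 4) → 1 H
  atom 5: C, bond orders sum to 4 (valence 4) → 0 H
  atom 6: C, bond orders sum to 2 (valence 4) → 2 H
  atom 7: C, bond orders sum to 1 (valence 4) → 3 H
  atom 8: C, bond orders sum to 4 (valence 4) → 0 H
  atom 9: N, bond orders sum to 3 (valence 3) → 0 H
  atom 10: Cl (halogen, monovalent) → 0 H
Totals → C:7, H:7, Cl:1, I:1, N:1.

C7H7ClIN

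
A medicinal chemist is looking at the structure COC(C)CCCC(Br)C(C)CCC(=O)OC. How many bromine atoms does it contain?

Scan the SMILES for Br atoms (remember two-letter symbols like Cl and Br are single atoms).
Bromine count: 1.

1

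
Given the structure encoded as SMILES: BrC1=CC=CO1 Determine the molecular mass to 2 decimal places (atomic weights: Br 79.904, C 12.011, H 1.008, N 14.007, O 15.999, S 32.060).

First, the molecular formula is C4H3BrO (counting implicit H from valence).
  Br: 1 × 79.904 = 79.904
  C: 4 × 12.011 = 48.044
  H: 3 × 1.008 = 3.024
  O: 1 × 15.999 = 15.999
Sum: 1×79.904 + 4×12.011 + 3×1.008 + 1×15.999 = 146.971 → 146.97 g/mol.

146.97 g/mol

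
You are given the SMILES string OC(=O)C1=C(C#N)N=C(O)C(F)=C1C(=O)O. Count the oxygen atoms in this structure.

5

Scan the SMILES for O atoms (remember two-letter symbols like Cl and Br are single atoms).
Oxygen count: 5.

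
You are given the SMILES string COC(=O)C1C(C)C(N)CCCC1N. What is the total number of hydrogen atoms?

20

Walk through each heavy atom and fill implicit hydrogens from standard valence (C 4, N 3, O 2, S 2, halogen 1):
  atom 1: C, bond orders sum to 1 (valence 4) → 3 H
  atom 2: O, bond orders sum to 2 (valence 2) → 0 H
  atom 3: C, bond orders sum to 4 (valence 4) → 0 H
  atom 4: O, bond orders sum to 2 (valence 2) → 0 H
  atom 5: C, bond orders sum to 3 (valence 4) → 1 H
  atom 6: C, bond orders sum to 3 (valence 4) → 1 H
  atom 7: C, bond orders sum to 1 (valence 4) → 3 H
  atom 8: C, bond orders sum to 3 (valence 4) → 1 H
  atom 9: N, bond orders sum to 1 (valence 3) → 2 H
  atom 10: C, bond orders sum to 2 (valence 4) → 2 H
  atom 11: C, bond orders sum to 2 (valence 4) → 2 H
  atom 12: C, bond orders sum to 2 (valence 4) → 2 H
  atom 13: C, bond orders sum to 3 (valence 4) → 1 H
  atom 14: N, bond orders sum to 1 (valence 3) → 2 H
Total hydrogens: 20.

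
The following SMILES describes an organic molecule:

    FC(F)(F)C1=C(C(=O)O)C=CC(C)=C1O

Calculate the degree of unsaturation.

5

Degree of unsaturation = (number of rings) + (number of π bonds).
Ring closures in the SMILES: 1.
π bonds: 4 double bonds (each 1 DoU) → 4 DoU from unsaturation.
Total DoU = 1 + 4 = 5.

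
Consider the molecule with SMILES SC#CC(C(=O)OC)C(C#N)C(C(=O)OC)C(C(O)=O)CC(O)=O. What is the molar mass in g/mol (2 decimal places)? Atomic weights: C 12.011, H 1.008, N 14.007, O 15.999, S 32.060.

357.33 g/mol

First, the molecular formula is C14H15NO8S (counting implicit H from valence).
  C: 14 × 12.011 = 168.154
  H: 15 × 1.008 = 15.120
  N: 1 × 14.007 = 14.007
  O: 8 × 15.999 = 127.992
  S: 1 × 32.060 = 32.060
Sum: 14×12.011 + 15×1.008 + 1×14.007 + 8×15.999 + 1×32.060 = 357.333 → 357.33 g/mol.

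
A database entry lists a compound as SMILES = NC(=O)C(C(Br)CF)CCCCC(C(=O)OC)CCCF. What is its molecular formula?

Walk through each heavy atom and fill implicit hydrogens from standard valence (C 4, N 3, O 2, S 2, halogen 1):
  atom 1: N, bond orders sum to 1 (valence 3) → 2 H
  atom 2: C, bond orders sum to 4 (valence 4) → 0 H
  atom 3: O, bond orders sum to 2 (valence 2) → 0 H
  atom 4: C, bond orders sum to 3 (valence 4) → 1 H
  atom 5: C, bond orders sum to 3 (valence 4) → 1 H
  atom 6: Br (halogen, monovalent) → 0 H
  atom 7: C, bond orders sum to 2 (valence 4) → 2 H
  atom 8: F (halogen, monovalent) → 0 H
  atom 9: C, bond orders sum to 2 (valence 4) → 2 H
  atom 10: C, bond orders sum to 2 (valence 4) → 2 H
  atom 11: C, bond orders sum to 2 (valence 4) → 2 H
  atom 12: C, bond orders sum to 2 (valence 4) → 2 H
  atom 13: C, bond orders sum to 3 (valence 4) → 1 H
  atom 14: C, bond orders sum to 4 (valence 4) → 0 H
  atom 15: O, bond orders sum to 2 (valence 2) → 0 H
  atom 16: O, bond orders sum to 2 (valence 2) → 0 H
  atom 17: C, bond orders sum to 1 (valence 4) → 3 H
  atom 18: C, bond orders sum to 2 (valence 4) → 2 H
  atom 19: C, bond orders sum to 2 (valence 4) → 2 H
  atom 20: C, bond orders sum to 2 (valence 4) → 2 H
  atom 21: F (halogen, monovalent) → 0 H
Totals → C:14, H:24, Br:1, F:2, N:1, O:3.
In Hill order: C14H24BrF2NO3.

C14H24BrF2NO3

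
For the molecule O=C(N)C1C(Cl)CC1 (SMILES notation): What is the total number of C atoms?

5

Count every carbon token in the SMILES (each C, including those in ring-closure positions and inside branches).
Carbon count: 5.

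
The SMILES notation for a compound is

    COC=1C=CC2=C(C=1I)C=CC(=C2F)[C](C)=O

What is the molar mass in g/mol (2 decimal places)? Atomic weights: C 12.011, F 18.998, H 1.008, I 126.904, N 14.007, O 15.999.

344.12 g/mol

First, the molecular formula is C13H10FIO2 (counting implicit H from valence).
  C: 13 × 12.011 = 156.143
  F: 1 × 18.998 = 18.998
  H: 10 × 1.008 = 10.080
  I: 1 × 126.904 = 126.904
  O: 2 × 15.999 = 31.998
Sum: 13×12.011 + 1×18.998 + 10×1.008 + 1×126.904 + 2×15.999 = 344.123 → 344.12 g/mol.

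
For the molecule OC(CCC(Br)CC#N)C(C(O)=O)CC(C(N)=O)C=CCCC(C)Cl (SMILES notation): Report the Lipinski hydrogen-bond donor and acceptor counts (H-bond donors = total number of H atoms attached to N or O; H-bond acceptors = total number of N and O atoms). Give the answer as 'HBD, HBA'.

4, 6

Donors: find every N or O and count the H atoms it carries.
  atom 1 (O): bond orders sum to 1 → 1 H
  atom 9 (N): bond orders sum to 3 → 0 H
  atom 12 (O): bond orders sum to 1 → 1 H
  atom 13 (O): bond orders sum to 2 → 0 H
  atom 17 (N): bond orders sum to 1 → 2 H
  atom 18 (O): bond orders sum to 2 → 0 H
Lipinski HBD = 4.
Acceptors: N atoms = 2, O atoms = 4 → HBA = 6.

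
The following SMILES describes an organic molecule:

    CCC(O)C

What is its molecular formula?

C4H10O

Walk through each heavy atom and fill implicit hydrogens from standard valence (C 4, N 3, O 2, S 2, halogen 1):
  atom 1: C, bond orders sum to 1 (valence 4) → 3 H
  atom 2: C, bond orders sum to 2 (valence 4) → 2 H
  atom 3: C, bond orders sum to 3 (valence 4) → 1 H
  atom 4: O, bond orders sum to 1 (valence 2) → 1 H
  atom 5: C, bond orders sum to 1 (valence 4) → 3 H
Totals → C:4, H:10, O:1.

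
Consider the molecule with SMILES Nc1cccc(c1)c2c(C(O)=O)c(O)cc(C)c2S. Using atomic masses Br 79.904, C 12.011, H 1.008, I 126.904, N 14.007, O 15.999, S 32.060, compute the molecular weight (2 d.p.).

First, the molecular formula is C14H13NO3S (counting implicit H from valence).
  C: 14 × 12.011 = 168.154
  H: 13 × 1.008 = 13.104
  N: 1 × 14.007 = 14.007
  O: 3 × 15.999 = 47.997
  S: 1 × 32.060 = 32.060
Sum: 14×12.011 + 13×1.008 + 1×14.007 + 3×15.999 + 1×32.060 = 275.322 → 275.32 g/mol.

275.32 g/mol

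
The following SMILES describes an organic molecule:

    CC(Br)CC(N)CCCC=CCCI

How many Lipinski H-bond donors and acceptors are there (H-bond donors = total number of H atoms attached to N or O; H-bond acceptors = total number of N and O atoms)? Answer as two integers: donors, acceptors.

2, 1

Donors: find every N or O and count the H atoms it carries.
  atom 6 (N): bond orders sum to 1 → 2 H
Lipinski HBD = 2.
Acceptors: N atoms = 1, O atoms = 0 → HBA = 1.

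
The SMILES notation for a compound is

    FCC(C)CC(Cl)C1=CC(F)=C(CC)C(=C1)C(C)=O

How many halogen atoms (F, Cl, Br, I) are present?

3

Halogen atoms appear at heavy-atom positions 1, 7, 11 (1×Cl, 2×F).
Other groups present: 1 ketone.
Halogen count: 3.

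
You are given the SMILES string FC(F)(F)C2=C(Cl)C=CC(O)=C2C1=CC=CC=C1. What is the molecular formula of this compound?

Walk through each heavy atom and fill implicit hydrogens from standard valence (C 4, N 3, O 2, S 2, halogen 1):
  atom 1: F (halogen, monovalent) → 0 H
  atom 2: C, bond orders sum to 4 (valence 4) → 0 H
  atom 3: F (halogen, monovalent) → 0 H
  atom 4: F (halogen, monovalent) → 0 H
  atom 5: C, bond orders sum to 4 (valence 4) → 0 H
  atom 6: C, bond orders sum to 4 (valence 4) → 0 H
  atom 7: Cl (halogen, monovalent) → 0 H
  atom 8: C, bond orders sum to 3 (valence 4) → 1 H
  atom 9: C, bond orders sum to 3 (valence 4) → 1 H
  atom 10: C, bond orders sum to 4 (valence 4) → 0 H
  atom 11: O, bond orders sum to 1 (valence 2) → 1 H
  atom 12: C, bond orders sum to 4 (valence 4) → 0 H
  atom 13: C, bond orders sum to 4 (valence 4) → 0 H
  atom 14: C, bond orders sum to 3 (valence 4) → 1 H
  atom 15: C, bond orders sum to 3 (valence 4) → 1 H
  atom 16: C, bond orders sum to 3 (valence 4) → 1 H
  atom 17: C, bond orders sum to 3 (valence 4) → 1 H
  atom 18: C, bond orders sum to 3 (valence 4) → 1 H
Totals → C:13, H:8, Cl:1, F:3, O:1.
In Hill order: C13H8ClF3O.

C13H8ClF3O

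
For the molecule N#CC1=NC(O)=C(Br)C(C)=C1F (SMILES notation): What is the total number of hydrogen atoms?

Walk through each heavy atom and fill implicit hydrogens from standard valence (C 4, N 3, O 2, S 2, halogen 1):
  atom 1: N, bond orders sum to 3 (valence 3) → 0 H
  atom 2: C, bond orders sum to 4 (valence 4) → 0 H
  atom 3: C, bond orders sum to 4 (valence 4) → 0 H
  atom 4: N, bond orders sum to 3 (valence 3) → 0 H
  atom 5: C, bond orders sum to 4 (valence 4) → 0 H
  atom 6: O, bond orders sum to 1 (valence 2) → 1 H
  atom 7: C, bond orders sum to 4 (valence 4) → 0 H
  atom 8: Br (halogen, monovalent) → 0 H
  atom 9: C, bond orders sum to 4 (valence 4) → 0 H
  atom 10: C, bond orders sum to 1 (valence 4) → 3 H
  atom 11: C, bond orders sum to 4 (valence 4) → 0 H
  atom 12: F (halogen, monovalent) → 0 H
Total hydrogens: 4.

4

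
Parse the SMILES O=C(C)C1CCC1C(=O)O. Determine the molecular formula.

C7H10O3

Walk through each heavy atom and fill implicit hydrogens from standard valence (C 4, N 3, O 2, S 2, halogen 1):
  atom 1: O, bond orders sum to 2 (valence 2) → 0 H
  atom 2: C, bond orders sum to 4 (valence 4) → 0 H
  atom 3: C, bond orders sum to 1 (valence 4) → 3 H
  atom 4: C, bond orders sum to 3 (valence 4) → 1 H
  atom 5: C, bond orders sum to 2 (valence 4) → 2 H
  atom 6: C, bond orders sum to 2 (valence 4) → 2 H
  atom 7: C, bond orders sum to 3 (valence 4) → 1 H
  atom 8: C, bond orders sum to 4 (valence 4) → 0 H
  atom 9: O, bond orders sum to 2 (valence 2) → 0 H
  atom 10: O, bond orders sum to 1 (valence 2) → 1 H
Totals → C:7, H:10, O:3.
In Hill order: C7H10O3.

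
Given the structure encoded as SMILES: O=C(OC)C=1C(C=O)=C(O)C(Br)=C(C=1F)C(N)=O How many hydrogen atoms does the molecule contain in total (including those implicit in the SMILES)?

Walk through each heavy atom and fill implicit hydrogens from standard valence (C 4, N 3, O 2, S 2, halogen 1):
  atom 1: O, bond orders sum to 2 (valence 2) → 0 H
  atom 2: C, bond orders sum to 4 (valence 4) → 0 H
  atom 3: O, bond orders sum to 2 (valence 2) → 0 H
  atom 4: C, bond orders sum to 1 (valence 4) → 3 H
  atom 5: C, bond orders sum to 4 (valence 4) → 0 H
  atom 6: C, bond orders sum to 4 (valence 4) → 0 H
  atom 7: C, bond orders sum to 3 (valence 4) → 1 H
  atom 8: O, bond orders sum to 2 (valence 2) → 0 H
  atom 9: C, bond orders sum to 4 (valence 4) → 0 H
  atom 10: O, bond orders sum to 1 (valence 2) → 1 H
  atom 11: C, bond orders sum to 4 (valence 4) → 0 H
  atom 12: Br (halogen, monovalent) → 0 H
  atom 13: C, bond orders sum to 4 (valence 4) → 0 H
  atom 14: C, bond orders sum to 4 (valence 4) → 0 H
  atom 15: F (halogen, monovalent) → 0 H
  atom 16: C, bond orders sum to 4 (valence 4) → 0 H
  atom 17: N, bond orders sum to 1 (valence 3) → 2 H
  atom 18: O, bond orders sum to 2 (valence 2) → 0 H
Total hydrogens: 7.

7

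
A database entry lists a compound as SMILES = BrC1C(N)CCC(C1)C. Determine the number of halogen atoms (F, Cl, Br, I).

1

Halogen atoms appear at heavy-atom position 1 (1×Br).
Other groups present: 1 primary amine.
Halogen count: 1.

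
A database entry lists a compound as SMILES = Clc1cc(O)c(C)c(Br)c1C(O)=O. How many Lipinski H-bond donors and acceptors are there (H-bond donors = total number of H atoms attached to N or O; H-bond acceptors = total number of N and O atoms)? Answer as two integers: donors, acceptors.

Donors: find every N or O and count the H atoms it carries.
  atom 5 (O): bond orders sum to 1 → 1 H
  atom 12 (O): bond orders sum to 1 → 1 H
  atom 13 (O): bond orders sum to 2 → 0 H
Lipinski HBD = 2.
Acceptors: N atoms = 0, O atoms = 3 → HBA = 3.

2, 3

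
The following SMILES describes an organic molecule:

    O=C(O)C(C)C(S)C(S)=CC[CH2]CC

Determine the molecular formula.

Walk through each heavy atom and fill implicit hydrogens from standard valence (C 4, N 3, O 2, S 2, halogen 1):
  atom 1: O, bond orders sum to 2 (valence 2) → 0 H
  atom 2: C, bond orders sum to 4 (valence 4) → 0 H
  atom 3: O, bond orders sum to 1 (valence 2) → 1 H
  atom 4: C, bond orders sum to 3 (valence 4) → 1 H
  atom 5: C, bond orders sum to 1 (valence 4) → 3 H
  atom 6: C, bond orders sum to 3 (valence 4) → 1 H
  atom 7: S, bond orders sum to 1 (valence 2) → 1 H
  atom 8: C, bond orders sum to 4 (valence 4) → 0 H
  atom 9: S, bond orders sum to 1 (valence 2) → 1 H
  atom 10: C, bond orders sum to 3 (valence 4) → 1 H
  atom 11: C, bond orders sum to 2 (valence 4) → 2 H
  atom 12: C with explicit H count 2
  atom 13: C, bond orders sum to 2 (valence 4) → 2 H
  atom 14: C, bond orders sum to 1 (valence 4) → 3 H
Totals → C:10, H:18, O:2, S:2.
In Hill order: C10H18O2S2.

C10H18O2S2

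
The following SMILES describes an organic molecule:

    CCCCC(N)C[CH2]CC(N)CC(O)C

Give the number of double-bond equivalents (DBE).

Degree of unsaturation = (number of rings) + (number of π bonds).
Ring closures in the SMILES: 0.
π bonds: none → 0 DoU from unsaturation.
Total DoU = 0 + 0 = 0.

0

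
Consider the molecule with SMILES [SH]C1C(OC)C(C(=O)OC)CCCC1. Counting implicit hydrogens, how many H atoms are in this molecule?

18

Walk through each heavy atom and fill implicit hydrogens from standard valence (C 4, N 3, O 2, S 2, halogen 1):
  atom 1: S with explicit H count 1
  atom 2: C, bond orders sum to 3 (valence 4) → 1 H
  atom 3: C, bond orders sum to 3 (valence 4) → 1 H
  atom 4: O, bond orders sum to 2 (valence 2) → 0 H
  atom 5: C, bond orders sum to 1 (valence 4) → 3 H
  atom 6: C, bond orders sum to 3 (valence 4) → 1 H
  atom 7: C, bond orders sum to 4 (valence 4) → 0 H
  atom 8: O, bond orders sum to 2 (valence 2) → 0 H
  atom 9: O, bond orders sum to 2 (valence 2) → 0 H
  atom 10: C, bond orders sum to 1 (valence 4) → 3 H
  atom 11: C, bond orders sum to 2 (valence 4) → 2 H
  atom 12: C, bond orders sum to 2 (valence 4) → 2 H
  atom 13: C, bond orders sum to 2 (valence 4) → 2 H
  atom 14: C, bond orders sum to 2 (valence 4) → 2 H
Total hydrogens: 18.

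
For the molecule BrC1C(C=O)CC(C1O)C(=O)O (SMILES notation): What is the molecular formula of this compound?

C7H9BrO4

Walk through each heavy atom and fill implicit hydrogens from standard valence (C 4, N 3, O 2, S 2, halogen 1):
  atom 1: Br (halogen, monovalent) → 0 H
  atom 2: C, bond orders sum to 3 (valence 4) → 1 H
  atom 3: C, bond orders sum to 3 (valence 4) → 1 H
  atom 4: C, bond orders sum to 3 (valence 4) → 1 H
  atom 5: O, bond orders sum to 2 (valence 2) → 0 H
  atom 6: C, bond orders sum to 2 (valence 4) → 2 H
  atom 7: C, bond orders sum to 3 (valence 4) → 1 H
  atom 8: C, bond orders sum to 3 (valence 4) → 1 H
  atom 9: O, bond orders sum to 1 (valence 2) → 1 H
  atom 10: C, bond orders sum to 4 (valence 4) → 0 H
  atom 11: O, bond orders sum to 2 (valence 2) → 0 H
  atom 12: O, bond orders sum to 1 (valence 2) → 1 H
Totals → C:7, H:9, Br:1, O:4.
In Hill order: C7H9BrO4.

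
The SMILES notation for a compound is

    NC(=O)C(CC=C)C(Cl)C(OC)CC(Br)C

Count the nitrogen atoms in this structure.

Scan the SMILES for N atoms (remember two-letter symbols like Cl and Br are single atoms).
Nitrogen count: 1.

1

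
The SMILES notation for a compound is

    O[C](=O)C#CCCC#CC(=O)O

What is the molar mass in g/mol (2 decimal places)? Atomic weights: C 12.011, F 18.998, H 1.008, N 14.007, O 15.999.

166.13 g/mol

First, the molecular formula is C8H6O4 (counting implicit H from valence).
  C: 8 × 12.011 = 96.088
  H: 6 × 1.008 = 6.048
  O: 4 × 15.999 = 63.996
Sum: 8×12.011 + 6×1.008 + 4×15.999 = 166.132 → 166.13 g/mol.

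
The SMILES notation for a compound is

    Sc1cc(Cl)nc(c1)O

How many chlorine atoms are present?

1

Scan the SMILES for Cl atoms (remember two-letter symbols like Cl and Br are single atoms).
Chlorine count: 1.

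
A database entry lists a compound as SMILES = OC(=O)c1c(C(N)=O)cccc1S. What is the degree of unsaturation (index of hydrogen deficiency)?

Molecular formula: C8H7NO3S.
DoU = (2C + 2 + N − H − X) / 2, where X is the halogen count and O/S are ignored.
    = (2·8 + 2 + 1 − 7 − 0) / 2 = 12 / 2 = 6.

6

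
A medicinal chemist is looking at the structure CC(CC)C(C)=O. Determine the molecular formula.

C6H12O

Walk through each heavy atom and fill implicit hydrogens from standard valence (C 4, N 3, O 2, S 2, halogen 1):
  atom 1: C, bond orders sum to 1 (valence 4) → 3 H
  atom 2: C, bond orders sum to 3 (valence 4) → 1 H
  atom 3: C, bond orders sum to 2 (valence 4) → 2 H
  atom 4: C, bond orders sum to 1 (valence 4) → 3 H
  atom 5: C, bond orders sum to 4 (valence 4) → 0 H
  atom 6: C, bond orders sum to 1 (valence 4) → 3 H
  atom 7: O, bond orders sum to 2 (valence 2) → 0 H
Totals → C:6, H:12, O:1.
In Hill order: C6H12O.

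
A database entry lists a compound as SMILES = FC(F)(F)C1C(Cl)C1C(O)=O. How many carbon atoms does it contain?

Count every carbon token in the SMILES (each C, including those in ring-closure positions and inside branches).
Carbon count: 5.

5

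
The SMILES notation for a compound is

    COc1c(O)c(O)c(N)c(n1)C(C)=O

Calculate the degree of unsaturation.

5

Molecular formula: C8H10N2O4.
DoU = (2C + 2 + N − H − X) / 2, where X is the halogen count and O/S are ignored.
    = (2·8 + 2 + 2 − 10 − 0) / 2 = 10 / 2 = 5.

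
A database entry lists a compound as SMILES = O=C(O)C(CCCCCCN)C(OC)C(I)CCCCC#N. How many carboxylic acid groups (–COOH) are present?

The carboxylic acid motif appears at heavy-atom position 2 in the SMILES.
Other groups present: 1 ether, 1 nitrile, 1 primary amine.
Carboxylic acid count: 1.

1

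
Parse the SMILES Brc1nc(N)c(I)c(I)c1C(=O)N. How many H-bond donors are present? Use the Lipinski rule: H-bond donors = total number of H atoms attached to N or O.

Donors: find every N or O and count the H atoms it carries.
  atom 3 (N): bond orders sum to 3 → 0 H
  atom 5 (N): bond orders sum to 1 → 2 H
  atom 12 (O): bond orders sum to 2 → 0 H
  atom 13 (N): bond orders sum to 1 → 2 H
Lipinski HBD = 4.

4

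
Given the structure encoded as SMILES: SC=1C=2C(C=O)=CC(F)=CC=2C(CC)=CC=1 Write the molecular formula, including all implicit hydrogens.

Walk through each heavy atom and fill implicit hydrogens from standard valence (C 4, N 3, O 2, S 2, halogen 1):
  atom 1: S, bond orders sum to 1 (valence 2) → 1 H
  atom 2: C, bond orders sum to 4 (valence 4) → 0 H
  atom 3: C, bond orders sum to 4 (valence 4) → 0 H
  atom 4: C, bond orders sum to 4 (valence 4) → 0 H
  atom 5: C, bond orders sum to 3 (valence 4) → 1 H
  atom 6: O, bond orders sum to 2 (valence 2) → 0 H
  atom 7: C, bond orders sum to 3 (valence 4) → 1 H
  atom 8: C, bond orders sum to 4 (valence 4) → 0 H
  atom 9: F (halogen, monovalent) → 0 H
  atom 10: C, bond orders sum to 3 (valence 4) → 1 H
  atom 11: C, bond orders sum to 4 (valence 4) → 0 H
  atom 12: C, bond orders sum to 4 (valence 4) → 0 H
  atom 13: C, bond orders sum to 2 (valence 4) → 2 H
  atom 14: C, bond orders sum to 1 (valence 4) → 3 H
  atom 15: C, bond orders sum to 3 (valence 4) → 1 H
  atom 16: C, bond orders sum to 3 (valence 4) → 1 H
Totals → C:13, H:11, F:1, O:1, S:1.
In Hill order: C13H11FOS.

C13H11FOS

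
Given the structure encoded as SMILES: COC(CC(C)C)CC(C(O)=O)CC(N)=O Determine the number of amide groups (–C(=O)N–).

1

The amide motif appears at heavy-atom position 14 in the SMILES.
Other groups present: 1 carboxylic acid, 1 ether.
Amide count: 1.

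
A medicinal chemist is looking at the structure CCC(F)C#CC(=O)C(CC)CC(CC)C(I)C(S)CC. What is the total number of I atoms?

1

Scan the SMILES for I atoms (remember two-letter symbols like Cl and Br are single atoms).
Iodine count: 1.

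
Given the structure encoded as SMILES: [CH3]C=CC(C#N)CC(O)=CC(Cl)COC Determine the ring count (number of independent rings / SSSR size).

In SMILES, each pair of matching ring-closure digits denotes one ring-closing bond; the number of such bonds equals the number of independent rings.
Ring-closure bonds here: 0.

0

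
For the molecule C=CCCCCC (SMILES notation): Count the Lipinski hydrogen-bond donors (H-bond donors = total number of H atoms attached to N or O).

0

Donors: find every N or O and count the H atoms it carries.
  (no N or O atoms present)
Lipinski HBD = 0.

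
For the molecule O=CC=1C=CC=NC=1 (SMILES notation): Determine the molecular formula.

C6H5NO

Walk through each heavy atom and fill implicit hydrogens from standard valence (C 4, N 3, O 2, S 2, halogen 1):
  atom 1: O, bond orders sum to 2 (valence 2) → 0 H
  atom 2: C, bond orders sum to 3 (valence 4) → 1 H
  atom 3: C, bond orders sum to 4 (valence 4) → 0 H
  atom 4: C, bond orders sum to 3 (valence 4) → 1 H
  atom 5: C, bond orders sum to 3 (valence 4) → 1 H
  atom 6: C, bond orders sum to 3 (valence 4) → 1 H
  atom 7: N, bond orders sum to 3 (valence 3) → 0 H
  atom 8: C, bond orders sum to 3 (valence 4) → 1 H
Totals → C:6, H:5, N:1, O:1.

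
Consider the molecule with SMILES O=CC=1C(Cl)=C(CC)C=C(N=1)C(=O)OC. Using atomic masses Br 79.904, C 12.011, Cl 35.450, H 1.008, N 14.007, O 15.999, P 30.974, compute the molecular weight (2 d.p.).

First, the molecular formula is C10H10ClNO3 (counting implicit H from valence).
  C: 10 × 12.011 = 120.110
  Cl: 1 × 35.450 = 35.450
  H: 10 × 1.008 = 10.080
  N: 1 × 14.007 = 14.007
  O: 3 × 15.999 = 47.997
Sum: 10×12.011 + 1×35.450 + 10×1.008 + 1×14.007 + 3×15.999 = 227.644 → 227.64 g/mol.

227.64 g/mol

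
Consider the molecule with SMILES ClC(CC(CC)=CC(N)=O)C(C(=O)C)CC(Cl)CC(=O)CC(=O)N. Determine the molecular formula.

C16H24Cl2N2O4

Walk through each heavy atom and fill implicit hydrogens from standard valence (C 4, N 3, O 2, S 2, halogen 1):
  atom 1: Cl (halogen, monovalent) → 0 H
  atom 2: C, bond orders sum to 3 (valence 4) → 1 H
  atom 3: C, bond orders sum to 2 (valence 4) → 2 H
  atom 4: C, bond orders sum to 4 (valence 4) → 0 H
  atom 5: C, bond orders sum to 2 (valence 4) → 2 H
  atom 6: C, bond orders sum to 1 (valence 4) → 3 H
  atom 7: C, bond orders sum to 3 (valence 4) → 1 H
  atom 8: C, bond orders sum to 4 (valence 4) → 0 H
  atom 9: N, bond orders sum to 1 (valence 3) → 2 H
  atom 10: O, bond orders sum to 2 (valence 2) → 0 H
  atom 11: C, bond orders sum to 3 (valence 4) → 1 H
  atom 12: C, bond orders sum to 4 (valence 4) → 0 H
  atom 13: O, bond orders sum to 2 (valence 2) → 0 H
  atom 14: C, bond orders sum to 1 (valence 4) → 3 H
  atom 15: C, bond orders sum to 2 (valence 4) → 2 H
  atom 16: C, bond orders sum to 3 (valence 4) → 1 H
  atom 17: Cl (halogen, monovalent) → 0 H
  atom 18: C, bond orders sum to 2 (valence 4) → 2 H
  atom 19: C, bond orders sum to 4 (valence 4) → 0 H
  atom 20: O, bond orders sum to 2 (valence 2) → 0 H
  atom 21: C, bond orders sum to 2 (valence 4) → 2 H
  atom 22: C, bond orders sum to 4 (valence 4) → 0 H
  atom 23: O, bond orders sum to 2 (valence 2) → 0 H
  atom 24: N, bond orders sum to 1 (valence 3) → 2 H
Totals → C:16, H:24, Cl:2, N:2, O:4.
In Hill order: C16H24Cl2N2O4.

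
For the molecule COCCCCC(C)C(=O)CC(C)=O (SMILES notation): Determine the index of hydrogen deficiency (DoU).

Degree of unsaturation = (number of rings) + (number of π bonds).
Ring closures in the SMILES: 0.
π bonds: 2 double bonds (each 1 DoU) → 2 DoU from unsaturation.
Total DoU = 0 + 2 = 2.

2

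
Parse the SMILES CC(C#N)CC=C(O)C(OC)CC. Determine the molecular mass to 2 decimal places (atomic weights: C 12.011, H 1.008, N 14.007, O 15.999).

First, the molecular formula is C10H17NO2 (counting implicit H from valence).
  C: 10 × 12.011 = 120.110
  H: 17 × 1.008 = 17.136
  N: 1 × 14.007 = 14.007
  O: 2 × 15.999 = 31.998
Sum: 10×12.011 + 17×1.008 + 1×14.007 + 2×15.999 = 183.251 → 183.25 g/mol.

183.25 g/mol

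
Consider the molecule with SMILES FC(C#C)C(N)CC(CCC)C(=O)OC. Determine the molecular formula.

C11H18FNO2

Walk through each heavy atom and fill implicit hydrogens from standard valence (C 4, N 3, O 2, S 2, halogen 1):
  atom 1: F (halogen, monovalent) → 0 H
  atom 2: C, bond orders sum to 3 (valence 4) → 1 H
  atom 3: C, bond orders sum to 4 (valence 4) → 0 H
  atom 4: C, bond orders sum to 3 (valence 4) → 1 H
  atom 5: C, bond orders sum to 3 (valence 4) → 1 H
  atom 6: N, bond orders sum to 1 (valence 3) → 2 H
  atom 7: C, bond orders sum to 2 (valence 4) → 2 H
  atom 8: C, bond orders sum to 3 (valence 4) → 1 H
  atom 9: C, bond orders sum to 2 (valence 4) → 2 H
  atom 10: C, bond orders sum to 2 (valence 4) → 2 H
  atom 11: C, bond orders sum to 1 (valence 4) → 3 H
  atom 12: C, bond orders sum to 4 (valence 4) → 0 H
  atom 13: O, bond orders sum to 2 (valence 2) → 0 H
  atom 14: O, bond orders sum to 2 (valence 2) → 0 H
  atom 15: C, bond orders sum to 1 (valence 4) → 3 H
Totals → C:11, H:18, F:1, N:1, O:2.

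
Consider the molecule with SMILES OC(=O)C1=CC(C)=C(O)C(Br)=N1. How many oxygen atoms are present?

Scan the SMILES for O atoms (remember two-letter symbols like Cl and Br are single atoms).
Oxygen count: 3.

3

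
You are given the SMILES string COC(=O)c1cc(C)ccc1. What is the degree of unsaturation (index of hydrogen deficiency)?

Molecular formula: C9H10O2.
DoU = (2C + 2 + N − H − X) / 2, where X is the halogen count and O/S are ignored.
    = (2·9 + 2 + 0 − 10 − 0) / 2 = 10 / 2 = 5.

5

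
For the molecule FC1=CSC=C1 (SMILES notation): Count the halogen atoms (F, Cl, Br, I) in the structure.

Halogen atoms appear at heavy-atom position 1 (1×F).
Halogen count: 1.

1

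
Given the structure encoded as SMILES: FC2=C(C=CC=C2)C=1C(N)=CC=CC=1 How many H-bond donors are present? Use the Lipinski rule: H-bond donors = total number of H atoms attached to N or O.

Donors: find every N or O and count the H atoms it carries.
  atom 10 (N): bond orders sum to 1 → 2 H
Lipinski HBD = 2.

2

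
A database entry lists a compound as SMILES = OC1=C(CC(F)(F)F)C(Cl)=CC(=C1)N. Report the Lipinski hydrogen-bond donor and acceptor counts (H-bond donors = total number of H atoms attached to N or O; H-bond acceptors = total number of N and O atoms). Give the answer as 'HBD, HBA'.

Donors: find every N or O and count the H atoms it carries.
  atom 1 (O): bond orders sum to 1 → 1 H
  atom 14 (N): bond orders sum to 1 → 2 H
Lipinski HBD = 3.
Acceptors: N atoms = 1, O atoms = 1 → HBA = 2.

3, 2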